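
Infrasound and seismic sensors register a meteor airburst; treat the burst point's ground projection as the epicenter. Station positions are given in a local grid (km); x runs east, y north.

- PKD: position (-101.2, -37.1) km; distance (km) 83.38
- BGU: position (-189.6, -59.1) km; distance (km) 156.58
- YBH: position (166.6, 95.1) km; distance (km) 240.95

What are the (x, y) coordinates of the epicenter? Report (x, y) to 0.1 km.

(-67.8, 39.3)

Circle about each station: (x + 101.2)² + (y + 37.1)² = 83.38²; (x + 189.6)² + (y + 59.1)² = 156.58²; (x − 166.6)² + (y − 95.1)² = 240.95².
Subtracting pairs of circle equations eliminates x²+y² and gives linear equations (the radical axes):
-176.8 x − 44.0 y = 10258.05
535.6 x + 264.4 y = -25922.96
Solving the 2×2 system: x ≈ -67.8, y ≈ 39.3 km.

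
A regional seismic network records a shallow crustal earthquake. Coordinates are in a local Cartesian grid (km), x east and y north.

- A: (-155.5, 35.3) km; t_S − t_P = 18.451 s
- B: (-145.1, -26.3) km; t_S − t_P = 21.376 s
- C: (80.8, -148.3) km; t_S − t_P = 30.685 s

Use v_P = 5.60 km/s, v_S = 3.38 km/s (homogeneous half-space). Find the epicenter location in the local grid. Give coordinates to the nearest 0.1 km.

Distance from S−P lag: d = Δt · v_P v_S / (v_P − v_S) = Δt · (5.60·3.38)/(5.60−3.38) ≈ 8.5261·Δt.
So d_A = 157.32, d_B = 182.25, d_C = 261.62 km.
Circle about each station: (x + 155.5)² + (y − 35.3)² = 157.32²; (x + 145.1)² + (y + 26.3)² = 182.25²; (x − 80.8)² + (y + 148.3)² = 261.62².
Subtracting pairs of circle equations eliminates x²+y² and gives linear equations (the radical axes):
20.8 x − 123.2 y = -12146.12
472.6 x − 367.2 y = -40600.25
Solving the 2×2 system: x ≈ -10.7, y ≈ 96.8 km.
Check against A (with the unrounded x, y): √((x + 155.5)²+(y − 35.3)²) = 157.30 ≈ 157.32 km. ✓

-10.7 km east, 96.8 km north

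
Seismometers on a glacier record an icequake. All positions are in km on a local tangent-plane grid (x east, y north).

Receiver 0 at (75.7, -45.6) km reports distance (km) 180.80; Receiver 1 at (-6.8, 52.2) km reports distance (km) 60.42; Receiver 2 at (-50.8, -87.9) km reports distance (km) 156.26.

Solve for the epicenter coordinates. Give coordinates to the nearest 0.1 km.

Circle about each station: (x − 75.7)² + (y + 45.6)² = 180.80²; (x + 6.8)² + (y − 52.2)² = 60.42²; (x + 50.8)² + (y + 87.9)² = 156.26².
Subtracting pairs of circle equations eliminates x²+y² and gives linear equations (the radical axes):
-165.0 x + 195.6 y = 23999.29
-253.0 x − 84.6 y = 10768.65
Solving the 2×2 system: x ≈ -65.2, y ≈ 67.7 km.

-65.2 km east, 67.7 km north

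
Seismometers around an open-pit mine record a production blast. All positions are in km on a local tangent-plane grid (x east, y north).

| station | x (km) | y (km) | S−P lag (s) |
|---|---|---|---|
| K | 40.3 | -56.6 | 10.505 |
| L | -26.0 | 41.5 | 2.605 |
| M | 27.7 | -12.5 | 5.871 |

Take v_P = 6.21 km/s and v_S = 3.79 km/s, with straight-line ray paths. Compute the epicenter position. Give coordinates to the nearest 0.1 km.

Distance from S−P lag: d = Δt · v_P v_S / (v_P − v_S) = Δt · (6.21·3.79)/(6.21−3.79) ≈ 9.7256·Δt.
So d_K = 102.17, d_L = 25.34, d_M = 57.10 km.
Circle about each station: (x − 40.3)² + (y + 56.6)² = 102.17²; (x + 26.0)² + (y − 41.5)² = 25.34²; (x − 27.7)² + (y + 12.5)² = 57.10².
Subtracting pairs of circle equations eliminates x²+y² and gives linear equations (the radical axes):
-132.6 x + 196.2 y = 7367.19
-25.2 x + 88.2 y = 3274.19
Solving the 2×2 system: x ≈ -1.1, y ≈ 36.8 km.
Check against K (with the unrounded x, y): √((x − 40.3)²+(y + 56.6)²) = 102.17 ≈ 102.17 km. ✓

(-1.1, 36.8)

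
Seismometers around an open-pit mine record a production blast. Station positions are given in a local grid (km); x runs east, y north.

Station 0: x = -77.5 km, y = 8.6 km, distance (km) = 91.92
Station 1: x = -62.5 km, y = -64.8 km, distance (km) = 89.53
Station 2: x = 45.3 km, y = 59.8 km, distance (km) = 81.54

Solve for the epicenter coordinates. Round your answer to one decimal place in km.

Circle about each station: (x + 77.5)² + (y − 8.6)² = 91.92²; (x + 62.5)² + (y + 64.8)² = 89.53²; (x − 45.3)² + (y − 59.8)² = 81.54².
Subtracting pairs of circle equations eliminates x²+y² and gives linear equations (the radical axes):
30.0 x − 146.8 y = 2458.75
245.6 x + 102.4 y = 1348.43
Solving the 2×2 system: x ≈ 11.5, y ≈ -14.4 km.

(11.5, -14.4)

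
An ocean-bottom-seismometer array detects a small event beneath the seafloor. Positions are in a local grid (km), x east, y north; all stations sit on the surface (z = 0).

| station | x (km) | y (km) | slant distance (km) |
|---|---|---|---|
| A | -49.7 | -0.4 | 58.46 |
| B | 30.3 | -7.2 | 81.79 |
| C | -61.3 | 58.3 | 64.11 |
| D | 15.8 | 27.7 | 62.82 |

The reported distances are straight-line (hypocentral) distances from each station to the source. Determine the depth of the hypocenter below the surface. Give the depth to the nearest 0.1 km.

Each station gives a sphere (x−x_i)² + (y−y_i)² + z² = d_i² (stations at z=0).
Subtracting the A sphere from B and C: z² cancels, leaving linear equations in x and y:
160.0 x − 13.6 y = -4772.35
-23.2 x + 117.4 y = 3993.81
Solving: x ≈ -27.396, y ≈ 28.605 km (keep extra digits for the depth step; rounded: -27.4, 28.6).
Then from the A sphere: z² = 58.46² − (x + 49.7)² − (y + 0.4)² with x = -27.396, y = 28.605, so z ≈ 45.594 ≈ 45.6 km.

z ≈ 45.6 km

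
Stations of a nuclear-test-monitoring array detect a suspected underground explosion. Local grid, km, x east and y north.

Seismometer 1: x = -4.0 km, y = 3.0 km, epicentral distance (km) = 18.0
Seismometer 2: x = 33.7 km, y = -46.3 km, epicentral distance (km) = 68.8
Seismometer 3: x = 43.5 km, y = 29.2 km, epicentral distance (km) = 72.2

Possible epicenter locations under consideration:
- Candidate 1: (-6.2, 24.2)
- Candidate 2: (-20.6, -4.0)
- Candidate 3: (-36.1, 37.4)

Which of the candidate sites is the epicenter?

Candidate 2

For each candidate, compare |candidate − station| to the reported distance:
Candidate 1: residuals Seismometer 1 3.3, Seismometer 2 12.2, Seismometer 3 22.2 → max 22.2 km
Candidate 2: residuals Seismometer 1 0.0, Seismometer 2 0.0, Seismometer 3 0.0 → max 0.0 km
Candidate 3: residuals Seismometer 1 29.1, Seismometer 2 40.2, Seismometer 3 7.8 → max 40.2 km
Only Candidate 2 has all residuals ≈ 0.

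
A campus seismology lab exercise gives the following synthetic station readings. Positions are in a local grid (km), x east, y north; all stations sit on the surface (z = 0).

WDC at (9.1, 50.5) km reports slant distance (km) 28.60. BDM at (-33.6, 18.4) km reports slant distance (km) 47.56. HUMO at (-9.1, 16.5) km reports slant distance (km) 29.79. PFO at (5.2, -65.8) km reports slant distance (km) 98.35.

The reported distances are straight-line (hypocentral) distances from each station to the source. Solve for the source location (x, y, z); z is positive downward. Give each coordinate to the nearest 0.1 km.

(7.7, 30.4, 20.3)

Each station gives a sphere (x−x_i)² + (y−y_i)² + z² = d_i² (stations at z=0).
Subtracting the WDC sphere from BDM and HUMO: z² cancels, leaving linear equations in x and y:
-85.4 x − 64.2 y = -2609.53
-36.4 x − 68.0 y = -2347.48
Solving: x ≈ 7.705, y ≈ 30.397 km (keep extra digits for the depth step; rounded: 7.7, 30.4).
Then from the WDC sphere: z² = 28.60² − (x − 9.1)² − (y − 50.5)² with x = 7.705, y = 30.397, so z ≈ 20.295 ≈ 20.3 km.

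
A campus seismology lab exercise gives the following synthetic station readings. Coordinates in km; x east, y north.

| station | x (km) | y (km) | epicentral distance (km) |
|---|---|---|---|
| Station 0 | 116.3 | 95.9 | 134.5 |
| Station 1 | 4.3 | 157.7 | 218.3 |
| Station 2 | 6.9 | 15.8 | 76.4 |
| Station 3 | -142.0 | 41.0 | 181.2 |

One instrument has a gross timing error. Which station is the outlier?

Station 0

Solve using three stations at a time. Using Station 1, Station 2, Station 3 (subtract circle equations pairwise → linear system) gives (x, y) ≈ (8.0, -60.6).
Distances from that point to each station vs reported:
  Station 0: calculated 190.3 vs reported 134.5 → residual 55.8 km
  Station 1: calculated 218.3 vs reported 218.3 → residual 0.0 km
  Station 2: calculated 76.4 vs reported 76.4 → residual 0.0 km
  Station 3: calculated 181.2 vs reported 181.2 → residual 0.0 km
Station 1, Station 2, Station 3 are mutually consistent (residuals ≈ 0); Station 0 is off by 55.8 km.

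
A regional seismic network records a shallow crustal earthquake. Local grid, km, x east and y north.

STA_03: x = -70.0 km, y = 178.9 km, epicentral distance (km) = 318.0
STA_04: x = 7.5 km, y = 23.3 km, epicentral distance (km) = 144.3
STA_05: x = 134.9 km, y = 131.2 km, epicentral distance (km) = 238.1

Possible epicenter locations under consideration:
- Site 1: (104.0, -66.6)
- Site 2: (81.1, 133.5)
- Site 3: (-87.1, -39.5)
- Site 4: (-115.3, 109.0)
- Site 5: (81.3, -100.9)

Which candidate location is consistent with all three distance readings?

For each candidate, compare |candidate − station| to the reported distance:
Site 1: residuals STA_03 17.1, STA_04 12.4, STA_05 37.9 → max 37.9 km
Site 2: residuals STA_03 160.2, STA_04 11.8, STA_05 184.3 → max 184.3 km
Site 3: residuals STA_03 98.9, STA_04 30.8, STA_05 41.9 → max 98.9 km
Site 4: residuals STA_03 234.7, STA_04 5.4, STA_05 13.1 → max 234.7 km
Site 5: residuals STA_03 0.1, STA_04 0.2, STA_05 0.1 → max 0.2 km
Only Site 5 has all residuals ≈ 0.

Site 5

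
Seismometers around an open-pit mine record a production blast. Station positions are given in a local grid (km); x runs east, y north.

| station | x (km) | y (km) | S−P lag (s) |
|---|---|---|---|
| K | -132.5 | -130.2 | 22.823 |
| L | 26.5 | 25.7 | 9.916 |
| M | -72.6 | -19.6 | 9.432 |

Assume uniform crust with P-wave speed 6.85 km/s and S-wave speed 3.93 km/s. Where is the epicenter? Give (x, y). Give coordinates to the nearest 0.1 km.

Distance from S−P lag: d = Δt · v_P v_S / (v_P − v_S) = Δt · (6.85·3.93)/(6.85−3.93) ≈ 9.2193·Δt.
So d_K = 210.41, d_L = 91.42, d_M = 86.96 km.
Circle about each station: (x + 132.5)² + (y + 130.2)² = 210.41²; (x − 26.5)² + (y − 25.7)² = 91.42²; (x + 72.6)² + (y + 19.6)² = 86.96².
Subtracting the K equation from the L and M equations removes the quadratic terms:
318.0 x + 311.8 y = 2769.20
119.8 x + 221.2 y = 7856.96
Solving the 2×2 system: x ≈ -55.7, y ≈ 65.7 km.

-55.7 km east, 65.7 km north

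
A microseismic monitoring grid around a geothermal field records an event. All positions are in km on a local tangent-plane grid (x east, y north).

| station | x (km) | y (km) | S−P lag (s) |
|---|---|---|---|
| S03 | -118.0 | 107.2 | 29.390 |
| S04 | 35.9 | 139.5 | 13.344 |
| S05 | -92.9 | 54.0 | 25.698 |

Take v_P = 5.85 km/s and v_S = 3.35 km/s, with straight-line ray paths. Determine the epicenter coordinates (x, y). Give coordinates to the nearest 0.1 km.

x ≈ 108.3 km, y ≈ 64.0 km

Distance from S−P lag: d = Δt · v_P v_S / (v_P − v_S) = Δt · (5.85·3.35)/(5.85−3.35) ≈ 7.8390·Δt.
So d_S03 = 230.39, d_S04 = 104.60, d_S05 = 201.45 km.
Circle about each station: (x + 118.0)² + (y − 107.2)² = 230.39²; (x − 35.9)² + (y − 139.5)² = 104.60²; (x + 92.9)² + (y − 54.0)² = 201.45².
Subtracting the S03 equation from the S04 and S05 equations removes the quadratic terms:
307.8 x + 64.6 y = 37471.61
50.2 x − 106.4 y = -1371.98
Solving the 2×2 system: x ≈ 108.3, y ≈ 64.0 km.
Check against S03 (with the unrounded x, y): √((x + 118.0)²+(y − 107.2)²) = 230.40 ≈ 230.39 km. ✓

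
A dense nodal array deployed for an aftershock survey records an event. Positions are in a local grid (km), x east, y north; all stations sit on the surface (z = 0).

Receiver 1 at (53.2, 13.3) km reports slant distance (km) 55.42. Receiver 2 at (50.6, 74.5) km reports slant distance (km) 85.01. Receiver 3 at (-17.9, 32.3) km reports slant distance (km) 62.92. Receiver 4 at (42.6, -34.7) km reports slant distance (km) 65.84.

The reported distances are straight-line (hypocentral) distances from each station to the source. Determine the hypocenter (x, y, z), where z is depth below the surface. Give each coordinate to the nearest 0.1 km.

Each station gives a sphere (x−x_i)² + (y−y_i)² + z² = d_i² (stations at z=0).
Subtracting the Receiver 1 sphere from Receiver 2 and Receiver 3: z² cancels, leaving linear equations in x and y:
-5.2 x + 122.4 y = 948.16
-142.2 x + 38.0 y = -2530.98
Solving: x ≈ 20.097, y ≈ 8.600 km (keep extra digits for the depth step; rounded: 20.1, 8.6).
Then from the Receiver 1 sphere: z² = 55.42² − (x − 53.2)² − (y − 13.3)² with x = 20.097, y = 8.600, so z ≈ 44.198 ≈ 44.2 km.

(20.1, 8.6, 44.2)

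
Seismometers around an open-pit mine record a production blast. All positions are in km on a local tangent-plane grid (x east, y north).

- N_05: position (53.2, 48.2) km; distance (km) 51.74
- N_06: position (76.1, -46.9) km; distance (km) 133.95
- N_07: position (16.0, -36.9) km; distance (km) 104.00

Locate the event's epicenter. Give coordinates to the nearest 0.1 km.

4.8 km east, 66.5 km north

Circle about each station: (x − 53.2)² + (y − 48.2)² = 51.74²; (x − 76.1)² + (y + 46.9)² = 133.95²; (x − 16.0)² + (y + 36.9)² = 104.00².
Subtracting the N_05 equation from the N_06 and N_07 equations removes the quadratic terms:
45.8 x − 190.2 y = -12428.23
-74.4 x − 170.2 y = -11674.84
Solving the 2×2 system: x ≈ 4.8, y ≈ 66.5 km.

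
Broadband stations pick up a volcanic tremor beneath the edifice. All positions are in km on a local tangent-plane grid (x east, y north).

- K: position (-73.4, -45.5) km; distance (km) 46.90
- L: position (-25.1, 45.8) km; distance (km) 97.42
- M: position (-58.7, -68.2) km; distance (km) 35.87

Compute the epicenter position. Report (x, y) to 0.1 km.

Circle about each station: (x + 73.4)² + (y + 45.5)² = 46.90²; (x + 25.1)² + (y − 45.8)² = 97.42²; (x + 58.7)² + (y + 68.2)² = 35.87².
Subtracting pairs of circle equations eliminates x²+y² and gives linear equations (the radical axes):
96.6 x + 182.6 y = -12021.21
29.4 x − 45.4 y = 1552.07
Solving the 2×2 system: x ≈ -26.9, y ≈ -51.6 km.
Check against K (with the unrounded x, y): √((x + 73.4)²+(y + 45.5)²) = 46.90 ≈ 46.90 km. ✓

x ≈ -26.9 km, y ≈ -51.6 km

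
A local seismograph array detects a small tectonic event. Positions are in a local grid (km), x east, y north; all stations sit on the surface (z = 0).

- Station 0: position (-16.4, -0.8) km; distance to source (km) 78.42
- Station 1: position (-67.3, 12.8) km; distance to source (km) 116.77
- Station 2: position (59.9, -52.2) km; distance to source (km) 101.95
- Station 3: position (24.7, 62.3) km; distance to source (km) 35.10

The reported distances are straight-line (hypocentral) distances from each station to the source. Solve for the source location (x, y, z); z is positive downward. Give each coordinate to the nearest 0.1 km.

Each station gives a sphere (x−x_i)² + (y−y_i)² + z² = d_i² (stations at z=0).
Subtracting the Station 0 sphere from Station 1 and Station 2: z² cancels, leaving linear equations in x and y:
-101.8 x + 27.2 y = -3062.01
152.6 x − 102.8 y = 1799.14
Solving: x ≈ 42.101, y ≈ 44.994 km (keep extra digits for the depth step; rounded: 42.1, 45.0).
Then from the Station 0 sphere: z² = 78.42² − (x + 16.4)² − (y + 0.8)² with x = 42.101, y = 44.994, so z ≈ 25.105 ≈ 25.1 km.
Check against Station 3 (with the unrounded solution): distance 35.11 ≈ 35.10 km. ✓

(42.1, 45.0, 25.1)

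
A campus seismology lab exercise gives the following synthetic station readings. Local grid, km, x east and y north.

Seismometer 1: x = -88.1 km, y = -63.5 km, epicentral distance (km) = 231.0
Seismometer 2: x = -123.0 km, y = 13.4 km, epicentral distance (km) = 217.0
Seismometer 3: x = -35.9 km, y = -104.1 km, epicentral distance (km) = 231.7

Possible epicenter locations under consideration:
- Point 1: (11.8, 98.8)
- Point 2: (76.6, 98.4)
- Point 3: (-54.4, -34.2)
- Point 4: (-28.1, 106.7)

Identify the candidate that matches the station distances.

For each candidate, compare |candidate − station| to the reported distance:
Point 1: residuals Seismometer 1 40.4, Seismometer 2 57.4, Seismometer 3 23.3 → max 57.4 km
Point 2: residuals Seismometer 1 0.1, Seismometer 2 0.1, Seismometer 3 0.0 → max 0.1 km
Point 3: residuals Seismometer 1 186.3, Seismometer 2 133.5, Seismometer 3 159.4 → max 186.3 km
Point 4: residuals Seismometer 1 50.5, Seismometer 2 83.9, Seismometer 3 20.8 → max 83.9 km
Only Point 2 has all residuals ≈ 0.

Point 2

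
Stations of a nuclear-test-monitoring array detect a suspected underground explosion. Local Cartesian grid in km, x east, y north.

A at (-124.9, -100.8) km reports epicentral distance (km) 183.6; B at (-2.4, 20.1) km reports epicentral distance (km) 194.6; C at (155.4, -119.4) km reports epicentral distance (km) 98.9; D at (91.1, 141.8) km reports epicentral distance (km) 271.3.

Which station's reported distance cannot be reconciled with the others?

B

Solve using three stations at a time. Using A, C, D (subtract circle equations pairwise → linear system) gives (x, y) ≈ (56.8, -127.3).
Distances from that point to each station vs reported:
  A: calculated 183.6 vs reported 183.6 → residual 0.0 km
  B: calculated 158.9 vs reported 194.6 → residual 35.7 km
  C: calculated 98.9 vs reported 98.9 → residual 0.0 km
  D: calculated 271.3 vs reported 271.3 → residual 0.0 km
A, C, D are mutually consistent (residuals ≈ 0); B is off by 35.7 km.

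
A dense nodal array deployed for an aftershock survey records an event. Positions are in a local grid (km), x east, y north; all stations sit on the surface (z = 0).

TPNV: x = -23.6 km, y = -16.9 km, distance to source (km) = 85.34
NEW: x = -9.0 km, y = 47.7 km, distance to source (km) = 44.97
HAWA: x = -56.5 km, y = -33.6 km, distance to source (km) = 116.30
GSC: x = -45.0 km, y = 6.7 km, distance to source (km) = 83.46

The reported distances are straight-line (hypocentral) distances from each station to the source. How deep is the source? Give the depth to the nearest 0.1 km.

z ≈ 36.4 km

Each station gives a sphere (x−x_i)² + (y−y_i)² + z² = d_i² (stations at z=0).
Subtracting the TPNV sphere from NEW and HAWA: z² cancels, leaving linear equations in x and y:
29.2 x + 129.2 y = 6774.33
-65.8 x − 33.4 y = -2764.13
Solving: x ≈ 17.388, y ≈ 48.503 km (keep extra digits for the depth step; rounded: 17.4, 48.5).
Then from the TPNV sphere: z² = 85.34² − (x + 23.6)² − (y + 16.9)² with x = 17.388, y = 48.503, so z ≈ 36.405 ≈ 36.4 km.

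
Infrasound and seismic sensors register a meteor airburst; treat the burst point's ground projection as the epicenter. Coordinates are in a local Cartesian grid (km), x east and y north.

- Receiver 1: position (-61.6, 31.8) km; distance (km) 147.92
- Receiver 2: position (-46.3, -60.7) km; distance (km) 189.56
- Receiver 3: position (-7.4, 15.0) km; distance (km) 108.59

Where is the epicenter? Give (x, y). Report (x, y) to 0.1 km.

(77.1, 83.2)

Circle about each station: (x + 61.6)² + (y − 31.8)² = 147.92²; (x + 46.3)² + (y + 60.7)² = 189.56²; (x + 7.4)² + (y − 15.0)² = 108.59².
Subtracting pairs of circle equations eliminates x²+y² and gives linear equations (the radical axes):
30.6 x − 185.0 y = -13030.29
108.4 x − 33.6 y = 5562.50
Solving the 2×2 system: x ≈ 77.1, y ≈ 83.2 km.
Check against Receiver 1 (with the unrounded x, y): √((x + 61.6)²+(y − 31.8)²) = 147.91 ≈ 147.92 km. ✓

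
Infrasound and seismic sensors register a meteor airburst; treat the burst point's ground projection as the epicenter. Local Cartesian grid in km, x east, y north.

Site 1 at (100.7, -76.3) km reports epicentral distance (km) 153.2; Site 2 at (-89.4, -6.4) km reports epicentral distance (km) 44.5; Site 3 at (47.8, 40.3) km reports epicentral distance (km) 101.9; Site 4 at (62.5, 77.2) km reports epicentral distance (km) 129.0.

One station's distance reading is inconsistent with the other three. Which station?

Site 1

Solve using three stations at a time. Using Site 2, Site 3, Site 4 (subtract circle equations pairwise → linear system) gives (x, y) ≈ (-51.2, 16.3).
Distances from that point to each station vs reported:
  Site 1: calculated 177.9 vs reported 153.2 → residual 24.7 km
  Site 2: calculated 44.4 vs reported 44.5 → residual 0.1 km
  Site 3: calculated 101.9 vs reported 101.9 → residual 0.0 km
  Site 4: calculated 129.0 vs reported 129.0 → residual 0.0 km
Site 2, Site 3, Site 4 are mutually consistent (residuals ≈ 0); Site 1 is off by 24.7 km.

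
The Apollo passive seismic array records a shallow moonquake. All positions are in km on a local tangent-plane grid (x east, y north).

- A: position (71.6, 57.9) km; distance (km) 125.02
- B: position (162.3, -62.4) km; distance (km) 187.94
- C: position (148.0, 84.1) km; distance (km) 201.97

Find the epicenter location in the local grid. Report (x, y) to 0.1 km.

x ≈ -21.9 km, y ≈ -25.1 km

Circle about each station: (x − 71.6)² + (y − 57.9)² = 125.02²; (x − 162.3)² + (y + 62.4)² = 187.94²; (x − 148.0)² + (y − 84.1)² = 201.97².
Subtracting pairs of circle equations eliminates x²+y² and gives linear equations (the radical axes):
181.4 x − 240.6 y = 2064.64
152.8 x + 52.4 y = -4664.04
Solving the 2×2 system: x ≈ -21.9, y ≈ -25.1 km.
Check against A (with the unrounded x, y): √((x − 71.6)²+(y − 57.9)²) = 125.04 ≈ 125.02 km. ✓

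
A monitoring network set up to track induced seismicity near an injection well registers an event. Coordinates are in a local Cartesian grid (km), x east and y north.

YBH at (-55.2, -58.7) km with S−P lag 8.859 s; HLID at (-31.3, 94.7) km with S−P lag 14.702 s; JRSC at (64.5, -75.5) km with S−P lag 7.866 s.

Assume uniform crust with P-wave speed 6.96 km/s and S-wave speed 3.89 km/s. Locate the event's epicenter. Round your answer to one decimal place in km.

Distance from S−P lag: d = Δt · v_P v_S / (v_P − v_S) = Δt · (6.96·3.89)/(6.96−3.89) ≈ 8.8190·Δt.
So d_YBH = 78.13, d_HLID = 129.66, d_JRSC = 69.37 km.
Circle about each station: (x + 55.2)² + (y + 58.7)² = 78.13²; (x + 31.3)² + (y − 94.7)² = 129.66²; (x − 64.5)² + (y + 75.5)² = 69.37².
Subtracting pairs of circle equations eliminates x²+y² and gives linear equations (the radical axes):
47.8 x + 306.8 y = -7252.37
239.4 x − 33.6 y = 4659.87
Solving the 2×2 system: x ≈ 15.8, y ≈ -26.1 km.
Check against YBH (with the unrounded x, y): √((x + 55.2)²+(y + 58.7)²) = 78.13 ≈ 78.13 km. ✓

x ≈ 15.8 km, y ≈ -26.1 km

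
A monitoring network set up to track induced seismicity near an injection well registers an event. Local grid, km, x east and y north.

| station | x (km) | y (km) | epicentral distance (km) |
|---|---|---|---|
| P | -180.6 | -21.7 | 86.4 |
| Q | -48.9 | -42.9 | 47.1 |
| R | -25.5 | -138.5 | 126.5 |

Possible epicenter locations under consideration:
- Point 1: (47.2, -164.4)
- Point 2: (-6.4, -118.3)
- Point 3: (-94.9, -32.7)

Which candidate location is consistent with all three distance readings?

Point 3

For each candidate, compare |candidate − station| to the reported distance:
Point 1: residuals P 182.4, Q 107.8, R 49.3 → max 182.4 km
Point 2: residuals P 112.8, Q 39.5, R 98.7 → max 112.8 km
Point 3: residuals P 0.0, Q 0.0, R 0.0 → max 0.0 km
Only Point 3 has all residuals ≈ 0.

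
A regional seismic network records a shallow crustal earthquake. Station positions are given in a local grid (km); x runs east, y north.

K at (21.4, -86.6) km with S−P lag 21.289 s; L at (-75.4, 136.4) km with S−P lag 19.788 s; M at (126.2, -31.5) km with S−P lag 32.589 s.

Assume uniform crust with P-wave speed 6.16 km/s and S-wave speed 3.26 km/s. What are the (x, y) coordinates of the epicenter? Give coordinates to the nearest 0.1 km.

(-97.1, 1.1)

Distance from S−P lag: d = Δt · v_P v_S / (v_P − v_S) = Δt · (6.16·3.26)/(6.16−3.26) ≈ 6.9247·Δt.
So d_K = 147.42, d_L = 137.03, d_M = 225.67 km.
Circle about each station: (x − 21.4)² + (y + 86.6)² = 147.42²; (x + 75.4)² + (y − 136.4)² = 137.03²; (x − 126.2)² + (y + 31.5)² = 225.67².
Subtracting the K equation from the L and M equations removes the quadratic terms:
-193.6 x + 446.0 y = 19288.04
209.6 x + 110.2 y = -20233.12
Solving the 2×2 system: x ≈ -97.1, y ≈ 1.1 km.
Check against K (with the unrounded x, y): √((x − 21.4)²+(y + 86.6)²) = 147.43 ≈ 147.42 km. ✓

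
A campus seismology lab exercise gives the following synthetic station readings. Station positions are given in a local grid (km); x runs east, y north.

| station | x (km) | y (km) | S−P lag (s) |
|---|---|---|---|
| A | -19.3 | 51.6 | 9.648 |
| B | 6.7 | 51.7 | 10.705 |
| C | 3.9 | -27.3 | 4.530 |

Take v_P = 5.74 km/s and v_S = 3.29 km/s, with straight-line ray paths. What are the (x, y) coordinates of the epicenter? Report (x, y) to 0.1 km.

Distance from S−P lag: d = Δt · v_P v_S / (v_P − v_S) = Δt · (5.74·3.29)/(5.74−3.29) ≈ 7.7080·Δt.
So d_A = 74.37, d_B = 82.51, d_C = 34.92 km.
Circle about each station: (x + 19.3)² + (y − 51.6)² = 74.37²; (x − 6.7)² + (y − 51.7)² = 82.51²; (x − 3.9)² + (y + 27.3)² = 34.92².
Subtracting pairs of circle equations eliminates x²+y² and gives linear equations (the radical axes):
52.0 x + 0.2 y = -1594.27
46.4 x − 157.8 y = 2036.94
Solving the 2×2 system: x ≈ -30.6, y ≈ -21.9 km.

-30.6 km east, -21.9 km north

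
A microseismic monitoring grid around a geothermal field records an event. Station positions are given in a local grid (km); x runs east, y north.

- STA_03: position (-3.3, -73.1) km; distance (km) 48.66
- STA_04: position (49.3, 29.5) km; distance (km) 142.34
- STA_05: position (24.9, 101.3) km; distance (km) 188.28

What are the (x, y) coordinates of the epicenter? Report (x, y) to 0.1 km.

x ≈ -51.9 km, y ≈ -70.6 km

Circle about each station: (x + 3.3)² + (y + 73.1)² = 48.66²; (x − 49.3)² + (y − 29.5)² = 142.34²; (x − 24.9)² + (y − 101.3)² = 188.28².
Subtracting pairs of circle equations eliminates x²+y² and gives linear equations (the radical axes):
105.2 x + 205.2 y = -19946.64
56.4 x + 348.8 y = -27554.36
Solving the 2×2 system: x ≈ -51.9, y ≈ -70.6 km.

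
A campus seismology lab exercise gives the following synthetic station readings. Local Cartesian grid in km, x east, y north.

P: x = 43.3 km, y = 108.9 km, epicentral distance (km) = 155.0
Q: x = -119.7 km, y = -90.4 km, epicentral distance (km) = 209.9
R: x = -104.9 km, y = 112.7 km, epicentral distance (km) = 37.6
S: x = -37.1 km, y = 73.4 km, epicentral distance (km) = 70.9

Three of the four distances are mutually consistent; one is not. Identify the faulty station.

Solve using three stations at a time. Using P, R, S (subtract circle equations pairwise → linear system) gives (x, y) ≈ (-108.0, 75.2).
Distances from that point to each station vs reported:
  P: calculated 155.0 vs reported 155.0 → residual 0.0 km
  Q: calculated 166.0 vs reported 209.9 → residual 43.9 km
  R: calculated 37.6 vs reported 37.6 → residual 0.0 km
  S: calculated 70.9 vs reported 70.9 → residual 0.0 km
P, R, S are mutually consistent (residuals ≈ 0); Q is off by 43.9 km.

Q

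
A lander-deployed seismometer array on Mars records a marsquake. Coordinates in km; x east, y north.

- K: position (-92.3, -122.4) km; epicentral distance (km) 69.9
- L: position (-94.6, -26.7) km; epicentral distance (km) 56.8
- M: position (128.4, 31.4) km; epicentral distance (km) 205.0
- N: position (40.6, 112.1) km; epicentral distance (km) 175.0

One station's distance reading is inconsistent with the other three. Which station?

N

Solve using three stations at a time. Using K, L, M (subtract circle equations pairwise → linear system) gives (x, y) ≈ (-52.6, -64.9).
Distances from that point to each station vs reported:
  K: calculated 69.9 vs reported 69.9 → residual 0.0 km
  L: calculated 56.8 vs reported 56.8 → residual 0.0 km
  M: calculated 205.0 vs reported 205.0 → residual 0.0 km
  N: calculated 200.0 vs reported 175.0 → residual 25.0 km
K, L, M are mutually consistent (residuals ≈ 0); N is off by 25.0 km.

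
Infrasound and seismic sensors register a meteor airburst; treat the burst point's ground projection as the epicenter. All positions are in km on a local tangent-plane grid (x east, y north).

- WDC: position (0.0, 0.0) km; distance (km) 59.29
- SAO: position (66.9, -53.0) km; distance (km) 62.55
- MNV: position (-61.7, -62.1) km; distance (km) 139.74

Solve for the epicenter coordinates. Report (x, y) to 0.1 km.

x ≈ 58.6 km, y ≈ 9.0 km

Circle about each station: x² + y² = 59.29²; (x − 66.9)² + (y + 53.0)² = 62.55²; (x + 61.7)² + (y + 62.1)² = 139.74².
Subtracting the WDC equation from the SAO and MNV equations removes the quadratic terms:
133.8 x − 106.0 y = 6887.41
-123.4 x − 124.2 y = -8348.66
Solving the 2×2 system: x ≈ 58.6, y ≈ 9.0 km.
Check against WDC (with the unrounded x, y): √(x²+y²) = 59.29 ≈ 59.29 km. ✓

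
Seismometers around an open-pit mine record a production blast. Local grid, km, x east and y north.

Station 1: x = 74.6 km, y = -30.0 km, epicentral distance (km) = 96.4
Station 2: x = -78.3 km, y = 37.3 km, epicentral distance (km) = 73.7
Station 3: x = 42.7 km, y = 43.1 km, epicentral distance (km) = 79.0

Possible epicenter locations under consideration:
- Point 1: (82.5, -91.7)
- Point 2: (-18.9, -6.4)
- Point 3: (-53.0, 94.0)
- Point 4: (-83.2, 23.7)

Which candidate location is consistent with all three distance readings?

Point 2

For each candidate, compare |candidate − station| to the reported distance:
Point 1: residuals Station 1 34.2, Station 2 132.4, Station 3 61.6 → max 132.4 km
Point 2: residuals Station 1 0.0, Station 2 0.0, Station 3 0.0 → max 0.0 km
Point 3: residuals Station 1 81.5, Station 2 11.6, Station 3 29.4 → max 81.5 km
Point 4: residuals Station 1 70.3, Station 2 59.2, Station 3 48.4 → max 70.3 km
Only Point 2 has all residuals ≈ 0.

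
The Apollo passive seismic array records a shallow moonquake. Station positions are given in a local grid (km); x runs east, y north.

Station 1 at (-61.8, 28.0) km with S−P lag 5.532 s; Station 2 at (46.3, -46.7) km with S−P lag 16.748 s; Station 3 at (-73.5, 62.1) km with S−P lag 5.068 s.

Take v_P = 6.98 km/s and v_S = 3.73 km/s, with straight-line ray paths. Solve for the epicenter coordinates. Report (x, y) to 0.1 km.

x ≈ -32.9 km, y ≈ 61.6 km

Distance from S−P lag: d = Δt · v_P v_S / (v_P − v_S) = Δt · (6.98·3.73)/(6.98−3.73) ≈ 8.0109·Δt.
So d_Station 1 = 44.32, d_Station 2 = 134.17, d_Station 3 = 40.60 km.
Circle about each station: (x + 61.8)² + (y − 28.0)² = 44.32²; (x − 46.3)² + (y + 46.7)² = 134.17²; (x + 73.5)² + (y − 62.1)² = 40.60².
Subtracting the Station 1 equation from the Station 2 and Station 3 equations removes the quadratic terms:
216.2 x − 149.4 y = -16315.99
-23.4 x + 68.2 y = 4971.32
Solving the 2×2 system: x ≈ -32.9, y ≈ 61.6 km.
Check against Station 1 (with the unrounded x, y): √((x + 61.8)²+(y − 28.0)²) = 44.33 ≈ 44.32 km. ✓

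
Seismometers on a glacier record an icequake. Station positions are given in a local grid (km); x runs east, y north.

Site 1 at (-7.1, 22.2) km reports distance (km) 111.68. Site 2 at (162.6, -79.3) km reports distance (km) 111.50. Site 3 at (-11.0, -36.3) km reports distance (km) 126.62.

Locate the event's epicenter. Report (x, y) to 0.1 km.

(104.4, 15.8)

Circle about each station: (x + 7.1)² + (y − 22.2)² = 111.68²; (x − 162.6)² + (y + 79.3)² = 111.50²; (x + 11.0)² + (y + 36.3)² = 126.62².
Subtracting the Site 1 equation from the Site 2 and Site 3 equations removes the quadratic terms:
339.4 x − 203.0 y = 32224.17
-7.8 x − 117.0 y = -2664.76
Solving the 2×2 system: x ≈ 104.4, y ≈ 15.8 km.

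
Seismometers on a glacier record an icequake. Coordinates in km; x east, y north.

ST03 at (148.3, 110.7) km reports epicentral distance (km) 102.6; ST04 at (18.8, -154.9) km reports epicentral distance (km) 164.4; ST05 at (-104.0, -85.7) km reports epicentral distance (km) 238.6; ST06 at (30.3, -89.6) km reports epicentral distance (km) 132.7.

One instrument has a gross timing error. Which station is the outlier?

Solve using three stations at a time. Using ST03, ST05, ST06 (subtract circle equations pairwise → linear system) gives (x, y) ≈ (112.5, 14.6).
Distances from that point to each station vs reported:
  ST03: calculated 102.6 vs reported 102.6 → residual 0.0 km
  ST04: calculated 193.6 vs reported 164.4 → residual 29.2 km
  ST05: calculated 238.6 vs reported 238.6 → residual 0.0 km
  ST06: calculated 132.7 vs reported 132.7 → residual 0.0 km
ST03, ST05, ST06 are mutually consistent (residuals ≈ 0); ST04 is off by 29.2 km.

ST04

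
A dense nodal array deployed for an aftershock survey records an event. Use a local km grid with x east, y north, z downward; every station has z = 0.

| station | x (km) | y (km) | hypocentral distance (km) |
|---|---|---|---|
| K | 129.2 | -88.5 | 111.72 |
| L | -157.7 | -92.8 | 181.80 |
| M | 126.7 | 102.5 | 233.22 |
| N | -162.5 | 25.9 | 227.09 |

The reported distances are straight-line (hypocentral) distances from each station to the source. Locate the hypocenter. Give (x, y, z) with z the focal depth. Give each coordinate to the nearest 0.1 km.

Each station gives a sphere (x−x_i)² + (y−y_i)² + z² = d_i² (stations at z=0).
Subtracting the K sphere from L and M: z² cancels, leaving linear equations in x and y:
-573.8 x − 8.6 y = -11613.64
-5.0 x + 382.0 y = -39875.96
Solving: x ≈ 21.800, y ≈ -104.102 km (keep extra digits for the depth step; rounded: 21.8, -104.1).
Then from the K sphere: z² = 111.72² − (x − 129.2)² − (y + 88.5)² with x = 21.800, y = -104.102, so z ≈ 26.517 ≈ 26.5 km.

(21.8, -104.1, 26.5)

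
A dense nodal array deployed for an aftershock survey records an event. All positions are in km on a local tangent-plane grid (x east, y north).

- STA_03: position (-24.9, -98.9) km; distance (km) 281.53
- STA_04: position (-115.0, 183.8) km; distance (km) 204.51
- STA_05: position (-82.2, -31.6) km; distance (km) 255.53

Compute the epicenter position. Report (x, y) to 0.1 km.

(88.0, 159.0)

Circle about each station: (x + 24.9)² + (y + 98.9)² = 281.53²; (x + 115.0)² + (y − 183.8)² = 204.51²; (x + 82.2)² + (y + 31.6)² = 255.53².
Subtracting the STA_03 equation from the STA_04 and STA_05 equations removes the quadratic terms:
-180.2 x + 565.4 y = 74041.02
-114.6 x + 134.6 y = 11317.74
Solving the 2×2 system: x ≈ 88.0, y ≈ 159.0 km.
Check against STA_03 (with the unrounded x, y): √((x + 24.9)²+(y + 98.9)²) = 281.52 ≈ 281.53 km. ✓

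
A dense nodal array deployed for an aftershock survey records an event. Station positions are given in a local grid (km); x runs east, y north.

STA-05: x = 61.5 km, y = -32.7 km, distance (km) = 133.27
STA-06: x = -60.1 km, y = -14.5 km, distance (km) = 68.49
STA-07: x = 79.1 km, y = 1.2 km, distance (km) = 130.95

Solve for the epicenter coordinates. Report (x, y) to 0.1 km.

x ≈ -41.8 km, y ≈ 51.5 km

Circle about each station: (x − 61.5)² + (y + 32.7)² = 133.27²; (x + 60.1)² + (y + 14.5)² = 68.49²; (x − 79.1)² + (y − 1.2)² = 130.95².
Subtracting pairs of circle equations eliminates x²+y² and gives linear equations (the radical axes):
-243.2 x + 36.4 y = 12040.73
35.2 x + 67.8 y = 2019.70
Solving the 2×2 system: x ≈ -41.8, y ≈ 51.5 km.
Check against STA-05 (with the unrounded x, y): √((x − 61.5)²+(y + 32.7)²) = 133.27 ≈ 133.27 km. ✓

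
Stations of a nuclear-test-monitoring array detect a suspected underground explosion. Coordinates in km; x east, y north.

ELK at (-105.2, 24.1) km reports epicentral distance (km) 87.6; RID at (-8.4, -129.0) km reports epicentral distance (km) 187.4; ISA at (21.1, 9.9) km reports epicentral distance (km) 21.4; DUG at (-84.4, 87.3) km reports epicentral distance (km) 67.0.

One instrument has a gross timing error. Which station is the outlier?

Solve using three stations at a time. Using ELK, RID, DUG (subtract circle equations pairwise → linear system) gives (x, y) ≈ (-24.3, 57.7).
Distances from that point to each station vs reported:
  ELK: calculated 87.6 vs reported 87.6 → residual 0.0 km
  RID: calculated 187.4 vs reported 187.4 → residual 0.0 km
  ISA: calculated 66.0 vs reported 21.4 → residual 44.6 km
  DUG: calculated 67.0 vs reported 67.0 → residual 0.0 km
ELK, RID, DUG are mutually consistent (residuals ≈ 0); ISA is off by 44.6 km.

ISA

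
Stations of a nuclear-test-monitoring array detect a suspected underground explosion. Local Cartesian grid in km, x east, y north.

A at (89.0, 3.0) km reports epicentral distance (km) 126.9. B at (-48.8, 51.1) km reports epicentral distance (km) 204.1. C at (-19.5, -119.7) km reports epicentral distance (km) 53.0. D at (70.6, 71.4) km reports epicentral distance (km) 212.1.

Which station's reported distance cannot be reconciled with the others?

A

Solve using three stations at a time. Using B, C, D (subtract circle equations pairwise → linear system) gives (x, y) ≈ (30.6, -136.9).
Distances from that point to each station vs reported:
  A: calculated 151.6 vs reported 126.9 → residual 24.7 km
  B: calculated 204.1 vs reported 204.1 → residual 0.0 km
  C: calculated 53.0 vs reported 53.0 → residual 0.0 km
  D: calculated 212.1 vs reported 212.1 → residual 0.0 km
B, C, D are mutually consistent (residuals ≈ 0); A is off by 24.7 km.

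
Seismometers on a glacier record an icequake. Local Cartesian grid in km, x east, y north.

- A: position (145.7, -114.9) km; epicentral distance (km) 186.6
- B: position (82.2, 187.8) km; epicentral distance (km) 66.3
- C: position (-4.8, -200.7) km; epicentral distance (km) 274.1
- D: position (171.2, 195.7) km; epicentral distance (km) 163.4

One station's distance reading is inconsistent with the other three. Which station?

B

Solve using three stations at a time. Using A, C, D (subtract circle equations pairwise → linear system) gives (x, y) ≈ (80.3, 59.9).
Distances from that point to each station vs reported:
  A: calculated 186.6 vs reported 186.6 → residual 0.0 km
  B: calculated 127.9 vs reported 66.3 → residual 61.6 km
  C: calculated 274.1 vs reported 274.1 → residual 0.0 km
  D: calculated 163.4 vs reported 163.4 → residual 0.0 km
A, C, D are mutually consistent (residuals ≈ 0); B is off by 61.6 km.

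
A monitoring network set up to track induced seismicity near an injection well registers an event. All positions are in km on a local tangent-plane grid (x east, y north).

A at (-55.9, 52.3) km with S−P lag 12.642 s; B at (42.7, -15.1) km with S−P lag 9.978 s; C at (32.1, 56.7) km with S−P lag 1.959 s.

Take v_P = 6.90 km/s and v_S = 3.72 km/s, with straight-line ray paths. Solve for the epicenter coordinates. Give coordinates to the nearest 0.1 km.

Distance from S−P lag: d = Δt · v_P v_S / (v_P − v_S) = Δt · (6.90·3.72)/(6.90−3.72) ≈ 8.0717·Δt.
So d_A = 102.04, d_B = 80.54, d_C = 15.81 km.
Circle about each station: (x + 55.9)² + (y − 52.3)² = 102.04²; (x − 42.7)² + (y + 15.1)² = 80.54²; (x − 32.1)² + (y − 56.7)² = 15.81².
Subtracting the A equation from the B and C equations removes the quadratic terms:
197.2 x − 134.8 y = 116.67
176.0 x + 8.8 y = 8547.41
Solving the 2×2 system: x ≈ 45.3, y ≈ 65.4 km.

x ≈ 45.3 km, y ≈ 65.4 km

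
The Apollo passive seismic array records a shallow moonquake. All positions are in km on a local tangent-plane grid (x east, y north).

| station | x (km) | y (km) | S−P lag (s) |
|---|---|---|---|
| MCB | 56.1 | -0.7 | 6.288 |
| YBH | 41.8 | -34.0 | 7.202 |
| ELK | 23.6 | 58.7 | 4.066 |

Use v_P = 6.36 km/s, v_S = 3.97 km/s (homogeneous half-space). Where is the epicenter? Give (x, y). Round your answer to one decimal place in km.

(-4.6, 26.3)

Distance from S−P lag: d = Δt · v_P v_S / (v_P − v_S) = Δt · (6.36·3.97)/(6.36−3.97) ≈ 10.5645·Δt.
So d_MCB = 66.43, d_YBH = 76.09, d_ELK = 42.96 km.
Circle about each station: (x − 56.1)² + (y + 0.7)² = 66.43²; (x − 41.8)² + (y + 34.0)² = 76.09²; (x − 23.6)² + (y − 58.7)² = 42.96².
Subtracting the MCB equation from the YBH and ELK equations removes the quadratic terms:
-28.6 x − 66.6 y = -1621.20
-65.0 x + 118.8 y = 3422.33
Solving the 2×2 system: x ≈ -4.6, y ≈ 26.3 km.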